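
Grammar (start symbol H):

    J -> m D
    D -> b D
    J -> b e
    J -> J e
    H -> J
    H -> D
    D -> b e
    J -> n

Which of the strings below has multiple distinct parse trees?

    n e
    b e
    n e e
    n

b e

n e: 1 tree
b e: 2 trees
n e e: 1 tree
n: 1 tree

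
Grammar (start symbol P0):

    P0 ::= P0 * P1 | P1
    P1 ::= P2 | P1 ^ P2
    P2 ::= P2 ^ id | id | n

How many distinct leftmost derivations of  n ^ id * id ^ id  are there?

Parse trees for n ^ id * id ^ id:
  [P0 [P0 [P1 [P2 [P2 n] ^ id]]] * [P1 [P2 [P2 id] ^ id]]]
  [P0 [P0 [P1 [P2 [P2 n] ^ id]]] * [P1 [P1 [P2 id]] ^ [P2 id]]]
  [P0 [P0 [P1 [P1 [P2 n]] ^ [P2 id]]] * [P1 [P2 [P2 id] ^ id]]]
  [P0 [P0 [P1 [P1 [P2 n]] ^ [P2 id]]] * [P1 [P1 [P2 id]] ^ [P2 id]]]

4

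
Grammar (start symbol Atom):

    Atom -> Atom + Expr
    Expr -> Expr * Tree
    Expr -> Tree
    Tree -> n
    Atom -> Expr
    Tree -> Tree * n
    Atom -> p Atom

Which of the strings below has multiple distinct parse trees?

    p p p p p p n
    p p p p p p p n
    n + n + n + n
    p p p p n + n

p p p p n + n

p p p p p p n: 1 tree
p p p p p p p n: 1 tree
n + n + n + n: 1 tree
p p p p n + n: 5 trees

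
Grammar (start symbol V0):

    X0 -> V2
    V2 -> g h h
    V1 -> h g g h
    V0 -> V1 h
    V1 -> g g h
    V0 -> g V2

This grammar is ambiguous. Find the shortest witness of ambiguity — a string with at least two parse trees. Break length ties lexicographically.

g g h h

length 4: g g h h has 2 parse trees

Two derivations of g g h h:
  V0 ⇒ V1 h ⇒ g g h h
  V0 ⇒ g V2 ⇒ g g h h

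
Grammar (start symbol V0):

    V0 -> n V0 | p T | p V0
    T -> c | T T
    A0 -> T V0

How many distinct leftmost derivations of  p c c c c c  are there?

Parse trees for p c c c c c (showing first 6 of 14):
  [V0 p [T [T c] [T [T c] [T [T c] [T [T c] [T c]]]]]]
  [V0 p [T [T c] [T [T c] [T [T [T c] [T c]] [T c]]]]]
  [V0 p [T [T c] [T [T [T c] [T c]] [T [T c] [T c]]]]]
  [V0 p [T [T c] [T [T [T c] [T [T c] [T c]]] [T c]]]]
  [V0 p [T [T c] [T [T [T [T c] [T c]] [T c]] [T c]]]]
  [V0 p [T [T [T c] [T c]] [T [T c] [T [T c] [T c]]]]]

14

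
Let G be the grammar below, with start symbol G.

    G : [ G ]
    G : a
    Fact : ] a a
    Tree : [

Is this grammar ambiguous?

Only G is reachable from G; ignoring the rest: Each string is a nest of matched brackets around a single atom. An opening bracket forces the recursive rule; an atom forces the base rule.

Unambiguous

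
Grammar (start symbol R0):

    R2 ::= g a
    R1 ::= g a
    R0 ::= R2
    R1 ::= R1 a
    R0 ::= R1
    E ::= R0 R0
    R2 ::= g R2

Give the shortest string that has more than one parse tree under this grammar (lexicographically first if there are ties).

length 2: g a has 2 parse trees

Two derivations of g a:
  R0 ⇒ R2 ⇒ g a
  R0 ⇒ R1 ⇒ g a

g a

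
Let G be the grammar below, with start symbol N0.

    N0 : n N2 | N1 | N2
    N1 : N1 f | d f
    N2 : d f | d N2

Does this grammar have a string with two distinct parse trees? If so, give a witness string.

Ambiguous

Witness: d f

Derivation 1: N0 ⇒ N1 ⇒ d f
Derivation 2: N0 ⇒ N2 ⇒ d f

Two distinct leftmost derivations for the same string.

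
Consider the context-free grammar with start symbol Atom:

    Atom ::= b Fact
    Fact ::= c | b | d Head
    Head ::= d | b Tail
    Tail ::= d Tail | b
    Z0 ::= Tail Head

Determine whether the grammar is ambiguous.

Only Atom, Fact, Head, Tail are reachable from Atom; ignoring the rest: Each reachable nonterminal has at most one production per leading terminal, and all productions are right-linear; the derivation is determined token-by-token.

Unambiguous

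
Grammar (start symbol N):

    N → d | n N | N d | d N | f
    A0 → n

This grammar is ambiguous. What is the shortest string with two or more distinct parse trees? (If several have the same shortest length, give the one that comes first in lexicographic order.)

d d

length 1: no string has ≥2 trees
length 2: d d has 2 parse trees

Two derivations of d d:
  N ⇒ N d ⇒ d d
  N ⇒ d N ⇒ d d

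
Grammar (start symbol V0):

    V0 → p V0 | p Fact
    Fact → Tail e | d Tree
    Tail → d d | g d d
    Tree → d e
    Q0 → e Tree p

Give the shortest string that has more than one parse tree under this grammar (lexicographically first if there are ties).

length 4: p d d e has 2 parse trees

Two derivations of p d d e:
  V0 ⇒ p Fact ⇒ p Tail e ⇒ p d d e
  V0 ⇒ p Fact ⇒ p d Tree ⇒ p d d e

p d d e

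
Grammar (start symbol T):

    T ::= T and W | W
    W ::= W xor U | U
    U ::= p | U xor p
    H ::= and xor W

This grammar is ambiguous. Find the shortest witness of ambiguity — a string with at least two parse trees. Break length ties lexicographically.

p xor p

length 1: no string has ≥2 trees
length 3: p xor p has 2 parse trees

Two derivations of p xor p:
  T ⇒ W ⇒ W xor U ⇒ U xor U ⇒ p xor U ⇒ p xor p
  T ⇒ W ⇒ U ⇒ U xor p ⇒ p xor p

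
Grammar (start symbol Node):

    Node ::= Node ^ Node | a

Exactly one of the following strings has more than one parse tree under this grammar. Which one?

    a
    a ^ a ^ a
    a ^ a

a ^ a ^ a

a: 1 tree
a ^ a ^ a: 2 trees
a ^ a: 1 tree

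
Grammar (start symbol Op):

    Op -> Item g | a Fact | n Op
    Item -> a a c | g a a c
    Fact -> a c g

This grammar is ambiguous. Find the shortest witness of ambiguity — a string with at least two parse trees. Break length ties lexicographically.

a a c g

length 4: a a c g has 2 parse trees

Two derivations of a a c g:
  Op ⇒ Item g ⇒ a a c g
  Op ⇒ a Fact ⇒ a a c g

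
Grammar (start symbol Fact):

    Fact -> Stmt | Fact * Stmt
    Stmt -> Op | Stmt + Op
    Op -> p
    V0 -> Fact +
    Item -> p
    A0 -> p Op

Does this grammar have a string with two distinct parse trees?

(V0, Item, A0 are unreachable from Fact, so their rules don't affect L(Fact).) The grammar is stratified — Fact handles '*' (left-recursive), Stmt handles '+', Op atoms. Each operator has a fixed associativity and precedence level, so every string has one parse.

Unambiguous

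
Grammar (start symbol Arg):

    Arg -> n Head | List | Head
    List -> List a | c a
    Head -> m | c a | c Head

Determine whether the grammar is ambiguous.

Ambiguous

Witness: c a

Derivation 1: Arg ⇒ List ⇒ c a
Derivation 2: Arg ⇒ Head ⇒ c a

Two distinct leftmost derivations for the same string.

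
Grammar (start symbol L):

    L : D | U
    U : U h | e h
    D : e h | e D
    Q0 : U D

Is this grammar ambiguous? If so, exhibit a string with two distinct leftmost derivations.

Witness: e h

Derivation 1: L ⇒ D ⇒ e h
Derivation 2: L ⇒ U ⇒ e h

Two distinct leftmost derivations for the same string.

Ambiguous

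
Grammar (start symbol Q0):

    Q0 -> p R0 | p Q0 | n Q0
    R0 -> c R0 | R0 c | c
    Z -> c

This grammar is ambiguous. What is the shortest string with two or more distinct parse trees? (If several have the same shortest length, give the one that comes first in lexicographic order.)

length 2: no string has ≥2 trees
length 3: p c c has 2 parse trees

Two derivations of p c c:
  Q0 ⇒ p R0 ⇒ p c R0 ⇒ p c c
  Q0 ⇒ p R0 ⇒ p R0 c ⇒ p c c

p c c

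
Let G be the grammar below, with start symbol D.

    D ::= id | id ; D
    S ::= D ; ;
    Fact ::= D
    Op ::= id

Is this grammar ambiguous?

(S, Fact, Op are unreachable from D, so their rules don't affect L(D).) Right-recursive list with a separator: after each atom, whether the separator follows determines the rule. One parse per string.

Unambiguous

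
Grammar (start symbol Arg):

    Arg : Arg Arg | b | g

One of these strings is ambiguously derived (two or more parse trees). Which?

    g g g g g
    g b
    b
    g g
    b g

g g g g g

g g g g g: 14 trees
g b: 1 tree
b: 1 tree
g g: 1 tree
b g: 1 tree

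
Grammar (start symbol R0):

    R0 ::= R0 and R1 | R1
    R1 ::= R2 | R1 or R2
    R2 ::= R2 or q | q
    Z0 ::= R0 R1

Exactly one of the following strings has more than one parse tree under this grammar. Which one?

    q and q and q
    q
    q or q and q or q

q or q and q or q

q and q and q: 1 tree
q: 1 tree
q or q and q or q: 4 trees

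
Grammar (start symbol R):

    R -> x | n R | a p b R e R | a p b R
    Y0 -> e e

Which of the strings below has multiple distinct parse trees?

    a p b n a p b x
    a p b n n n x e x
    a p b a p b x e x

a p b a p b x e x

a p b n a p b x: 1 tree
a p b n n n x e x: 1 tree
a p b a p b x e x: 2 trees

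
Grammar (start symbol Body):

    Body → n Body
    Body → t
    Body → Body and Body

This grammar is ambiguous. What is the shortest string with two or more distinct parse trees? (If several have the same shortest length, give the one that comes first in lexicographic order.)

n t and t

length 1: no string has ≥2 trees
length 2: no string has ≥2 trees
length 3: no string has ≥2 trees
length 4: n t and t has 2 parse trees

Two derivations of n t and t:
  Body ⇒ n Body ⇒ n Body and Body ⇒ n t and Body ⇒ n t and t
  Body ⇒ Body and Body ⇒ n Body and Body ⇒ n t and Body ⇒ n t and t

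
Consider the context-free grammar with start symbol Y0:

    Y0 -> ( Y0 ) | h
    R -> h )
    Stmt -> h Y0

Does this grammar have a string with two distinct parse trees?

Unambiguous

(R, Stmt are unreachable from Y0, so their rules don't affect L(Y0).) Each string is a nest of matched brackets around a single atom. An opening bracket forces the recursive rule; an atom forces the base rule.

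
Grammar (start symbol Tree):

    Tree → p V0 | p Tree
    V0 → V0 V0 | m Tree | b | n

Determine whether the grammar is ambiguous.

Witness: p b b b

Derivation 1: Tree ⇒ p V0 ⇒ p V0 V0 ⇒ p V0 V0 V0 ⇒ p b V0 V0 ⇒ p b b V0 ⇒ p b b b
Derivation 2: Tree ⇒ p V0 ⇒ p V0 V0 ⇒ p b V0 ⇒ p b V0 V0 ⇒ p b b V0 ⇒ p b b b

Two distinct leftmost derivations for the same string.

Ambiguous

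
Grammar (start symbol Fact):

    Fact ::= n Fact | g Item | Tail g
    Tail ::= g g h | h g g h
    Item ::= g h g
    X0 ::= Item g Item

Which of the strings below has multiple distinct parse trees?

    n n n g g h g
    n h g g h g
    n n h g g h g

n n n g g h g

n n n g g h g: 2 trees
n h g g h g: 1 tree
n n h g g h g: 1 tree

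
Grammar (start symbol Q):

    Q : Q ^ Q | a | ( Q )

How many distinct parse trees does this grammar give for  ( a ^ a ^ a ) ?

Parse trees for ( a ^ a ^ a ):
  [Q ( [Q [Q a] ^ [Q [Q a] ^ [Q a]]] )]
  [Q ( [Q [Q [Q a] ^ [Q a]] ^ [Q a]] )]

2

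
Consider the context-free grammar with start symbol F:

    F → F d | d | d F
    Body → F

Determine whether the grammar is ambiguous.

Ambiguous

Witness: d d

Derivation 1: F ⇒ F d ⇒ d d
Derivation 2: F ⇒ d F ⇒ d d

Two distinct leftmost derivations for the same string.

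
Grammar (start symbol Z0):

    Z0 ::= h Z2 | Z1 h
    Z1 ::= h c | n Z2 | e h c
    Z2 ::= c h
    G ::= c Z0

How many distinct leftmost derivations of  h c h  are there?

Parse trees for h c h:
  [Z0 h [Z2 c h]]
  [Z0 [Z1 h c] h]

2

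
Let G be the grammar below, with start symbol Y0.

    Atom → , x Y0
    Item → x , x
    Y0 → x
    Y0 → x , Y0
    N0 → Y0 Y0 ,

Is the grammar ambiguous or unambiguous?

Unambiguous

(Item, N0, Atom are unreachable from Y0, so their rules don't affect L(Y0).) The reachable grammar is A → atom sep A | atom. Each atom is followed by either the separator (recurse) or end-of-string (stop) — no choice point.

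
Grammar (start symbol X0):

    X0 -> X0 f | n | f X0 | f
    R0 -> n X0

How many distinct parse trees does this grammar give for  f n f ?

2

Parse trees for f n f:
  [X0 [X0 f [X0 n]] f]
  [X0 f [X0 [X0 n] f]]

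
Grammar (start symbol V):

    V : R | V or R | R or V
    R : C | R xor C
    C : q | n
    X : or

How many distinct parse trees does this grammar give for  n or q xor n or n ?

Parse trees for n or q xor n or n:
  [V [V [V [R [C n]]] or [R [R [C q]] xor [C n]]] or [R [C n]]]
  [V [V [R [C n]] or [V [R [R [C q]] xor [C n]]]] or [R [C n]]]
  [V [R [C n]] or [V [V [R [R [C q]] xor [C n]]] or [R [C n]]]]
  [V [R [C n]] or [V [R [R [C q]] xor [C n]] or [V [R [C n]]]]]

4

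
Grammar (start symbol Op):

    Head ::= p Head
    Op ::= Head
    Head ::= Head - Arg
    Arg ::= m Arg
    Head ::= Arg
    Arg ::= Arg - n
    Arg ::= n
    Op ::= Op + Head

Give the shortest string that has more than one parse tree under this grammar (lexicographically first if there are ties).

length 1: no string has ≥2 trees
length 2: no string has ≥2 trees
length 3: n - n has 2 parse trees

Two derivations of n - n:
  Op ⇒ Head ⇒ Head - Arg ⇒ Arg - Arg ⇒ n - Arg ⇒ n - n
  Op ⇒ Head ⇒ Arg ⇒ Arg - n ⇒ n - n

n - n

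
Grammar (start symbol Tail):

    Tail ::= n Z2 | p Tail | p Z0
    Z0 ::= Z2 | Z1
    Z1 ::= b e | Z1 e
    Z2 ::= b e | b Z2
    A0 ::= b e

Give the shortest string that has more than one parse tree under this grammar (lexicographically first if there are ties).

p b e

length 3: p b e has 2 parse trees

Two derivations of p b e:
  Tail ⇒ p Z0 ⇒ p Z2 ⇒ p b e
  Tail ⇒ p Z0 ⇒ p Z1 ⇒ p b e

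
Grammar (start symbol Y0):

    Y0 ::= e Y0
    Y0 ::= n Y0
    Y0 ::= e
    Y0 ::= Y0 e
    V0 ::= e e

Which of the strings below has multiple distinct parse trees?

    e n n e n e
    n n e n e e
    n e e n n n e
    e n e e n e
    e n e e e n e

n n e n e e

e n n e n e: 1 tree
n n e n e e: 6 trees
n e e n n n e: 1 tree
e n e e n e: 1 tree
e n e e e n e: 1 tree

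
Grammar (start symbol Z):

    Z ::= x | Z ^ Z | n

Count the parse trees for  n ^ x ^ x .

Parse trees for n ^ x ^ x:
  [Z [Z n] ^ [Z [Z x] ^ [Z x]]]
  [Z [Z [Z n] ^ [Z x]] ^ [Z x]]

2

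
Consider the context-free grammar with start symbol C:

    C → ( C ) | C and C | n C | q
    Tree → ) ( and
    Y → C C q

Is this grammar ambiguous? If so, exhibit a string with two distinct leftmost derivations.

Ambiguous

Witness: n q and q

Derivation 1: C ⇒ C and C ⇒ n C and C ⇒ n q and C ⇒ n q and q
Derivation 2: C ⇒ n C ⇒ n C and C ⇒ n q and C ⇒ n q and q

Two distinct leftmost derivations for the same string.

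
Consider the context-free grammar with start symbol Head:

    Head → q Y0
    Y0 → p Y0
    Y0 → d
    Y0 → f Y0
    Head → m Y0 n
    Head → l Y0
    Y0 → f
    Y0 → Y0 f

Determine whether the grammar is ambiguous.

Witness: l f f

Derivation 1: Head ⇒ l Y0 ⇒ l f Y0 ⇒ l f f
Derivation 2: Head ⇒ l Y0 ⇒ l Y0 f ⇒ l f f

Two distinct leftmost derivations for the same string.

Ambiguous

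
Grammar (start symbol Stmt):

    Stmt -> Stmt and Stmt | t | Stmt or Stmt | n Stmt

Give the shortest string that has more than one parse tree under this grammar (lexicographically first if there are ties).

n t and t

length 1: no string has ≥2 trees
length 2: no string has ≥2 trees
length 3: no string has ≥2 trees
length 4: n t and t has 2 parse trees

Two derivations of n t and t:
  Stmt ⇒ Stmt and Stmt ⇒ n Stmt and Stmt ⇒ n t and Stmt ⇒ n t and t
  Stmt ⇒ n Stmt ⇒ n Stmt and Stmt ⇒ n t and Stmt ⇒ n t and t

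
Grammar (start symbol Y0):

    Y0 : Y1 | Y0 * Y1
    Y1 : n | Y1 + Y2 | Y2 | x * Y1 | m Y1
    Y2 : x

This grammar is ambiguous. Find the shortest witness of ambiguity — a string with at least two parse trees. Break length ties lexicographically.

x * n

length 1: no string has ≥2 trees
length 2: no string has ≥2 trees
length 3: x * n has 2 parse trees

Two derivations of x * n:
  Y0 ⇒ Y1 ⇒ x * Y1 ⇒ x * n
  Y0 ⇒ Y0 * Y1 ⇒ Y1 * Y1 ⇒ Y2 * Y1 ⇒ x * Y1 ⇒ x * n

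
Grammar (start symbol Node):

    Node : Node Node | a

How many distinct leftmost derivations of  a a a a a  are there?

14

Parse trees for a a a a a (showing first 6 of 14):
  [Node [Node a] [Node [Node a] [Node [Node a] [Node [Node a] [Node a]]]]]
  [Node [Node a] [Node [Node a] [Node [Node [Node a] [Node a]] [Node a]]]]
  [Node [Node a] [Node [Node [Node a] [Node a]] [Node [Node a] [Node a]]]]
  [Node [Node a] [Node [Node [Node a] [Node [Node a] [Node a]]] [Node a]]]
  [Node [Node a] [Node [Node [Node [Node a] [Node a]] [Node a]] [Node a]]]
  [Node [Node [Node a] [Node a]] [Node [Node a] [Node [Node a] [Node a]]]]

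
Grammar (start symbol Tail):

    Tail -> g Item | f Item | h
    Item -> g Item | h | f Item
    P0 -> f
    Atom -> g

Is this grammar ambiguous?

(P0, Atom are unreachable from Tail, so their rules don't affect L(Tail).) The reachable rules are right-linear with at most one rule per (nonterminal, next-terminal) pair. Each input token forces the next rule, so parsing is deterministic.

Unambiguous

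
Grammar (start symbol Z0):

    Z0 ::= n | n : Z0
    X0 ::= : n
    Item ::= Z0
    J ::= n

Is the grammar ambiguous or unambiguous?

(X0, Item, J are unreachable from Z0, so their rules don't affect L(Z0).) The reachable grammar is A → atom sep A | atom. Each atom is followed by either the separator (recurse) or end-of-string (stop) — no choice point.

Unambiguous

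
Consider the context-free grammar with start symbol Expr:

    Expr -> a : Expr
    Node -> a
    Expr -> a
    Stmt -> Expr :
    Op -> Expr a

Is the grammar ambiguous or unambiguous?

(Op, Node, Stmt are unreachable from Expr, so their rules don't affect L(Expr).) Right-recursive list with a separator: after each atom, whether the separator follows determines the rule. One parse per string.

Unambiguous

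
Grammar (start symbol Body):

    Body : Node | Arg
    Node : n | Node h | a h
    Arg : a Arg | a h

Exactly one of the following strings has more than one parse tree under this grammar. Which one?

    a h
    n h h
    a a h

a h: 2 trees
n h h: 1 tree
a a h: 1 tree

a h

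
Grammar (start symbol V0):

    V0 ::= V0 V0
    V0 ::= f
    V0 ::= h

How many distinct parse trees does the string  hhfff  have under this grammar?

Parse trees for hhfff (showing first 6 of 14):
  [V0 [V0 h] [V0 [V0 h] [V0 [V0 f] [V0 [V0 f] [V0 f]]]]]
  [V0 [V0 h] [V0 [V0 h] [V0 [V0 [V0 f] [V0 f]] [V0 f]]]]
  [V0 [V0 h] [V0 [V0 [V0 h] [V0 f]] [V0 [V0 f] [V0 f]]]]
  [V0 [V0 h] [V0 [V0 [V0 h] [V0 [V0 f] [V0 f]]] [V0 f]]]
  [V0 [V0 h] [V0 [V0 [V0 [V0 h] [V0 f]] [V0 f]] [V0 f]]]
  [V0 [V0 [V0 h] [V0 h]] [V0 [V0 f] [V0 [V0 f] [V0 f]]]]

14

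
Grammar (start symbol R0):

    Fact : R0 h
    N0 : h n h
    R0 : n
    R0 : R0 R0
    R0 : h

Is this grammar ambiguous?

Witness: h h h

Derivation 1: R0 ⇒ R0 R0 ⇒ R0 R0 R0 ⇒ h R0 R0 ⇒ h h R0 ⇒ h h h
Derivation 2: R0 ⇒ R0 R0 ⇒ h R0 ⇒ h R0 R0 ⇒ h h R0 ⇒ h h h

Two distinct leftmost derivations for the same string.

Ambiguous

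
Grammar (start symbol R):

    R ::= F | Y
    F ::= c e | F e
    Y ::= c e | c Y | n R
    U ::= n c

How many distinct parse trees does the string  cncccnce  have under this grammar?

Parse trees for cncccnce:
  [R [Y c [Y n [R [Y c [Y c [Y c [Y n [R [F c e]]]]]]]]]]
  [R [Y c [Y n [R [Y c [Y c [Y c [Y n [R [Y c e]]]]]]]]]]

2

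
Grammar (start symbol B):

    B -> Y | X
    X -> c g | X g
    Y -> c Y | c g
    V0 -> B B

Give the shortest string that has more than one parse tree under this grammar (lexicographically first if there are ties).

c g

length 2: c g has 2 parse trees

Two derivations of c g:
  B ⇒ Y ⇒ c g
  B ⇒ X ⇒ c g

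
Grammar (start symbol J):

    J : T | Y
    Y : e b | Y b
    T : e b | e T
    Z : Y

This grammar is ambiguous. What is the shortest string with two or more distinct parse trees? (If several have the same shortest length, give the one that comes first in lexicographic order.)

length 2: e b has 2 parse trees

Two derivations of e b:
  J ⇒ T ⇒ e b
  J ⇒ Y ⇒ e b

e b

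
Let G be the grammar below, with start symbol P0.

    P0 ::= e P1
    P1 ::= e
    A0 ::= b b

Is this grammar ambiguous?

Unambiguous

Only P0, P1 are reachable from P0; ignoring the rest: Each reachable nonterminal has at most one production per leading terminal, and all productions are right-linear; the derivation is determined token-by-token.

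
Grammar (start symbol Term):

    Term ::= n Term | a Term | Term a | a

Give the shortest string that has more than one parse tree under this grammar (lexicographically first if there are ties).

length 1: no string has ≥2 trees
length 2: a a has 2 parse trees

Two derivations of a a:
  Term ⇒ a Term ⇒ a a
  Term ⇒ Term a ⇒ a a

a a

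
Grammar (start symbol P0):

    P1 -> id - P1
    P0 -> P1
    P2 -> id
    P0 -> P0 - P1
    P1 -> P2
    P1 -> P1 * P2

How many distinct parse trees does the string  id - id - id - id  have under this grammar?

Parse trees for id - id - id - id:
  [P0 [P1 id - [P1 id - [P1 id - [P1 [P2 id]]]]]]
  [P0 [P0 [P1 [P2 id]]] - [P1 id - [P1 id - [P1 [P2 id]]]]]
  [P0 [P0 [P1 id - [P1 [P2 id]]]] - [P1 id - [P1 [P2 id]]]]
  [P0 [P0 [P0 [P1 [P2 id]]] - [P1 [P2 id]]] - [P1 id - [P1 [P2 id]]]]
  [P0 [P0 [P1 id - [P1 id - [P1 [P2 id]]]]] - [P1 [P2 id]]]
  [P0 [P0 [P0 [P1 [P2 id]]] - [P1 id - [P1 [P2 id]]]] - [P1 [P2 id]]]
  [P0 [P0 [P0 [P1 id - [P1 [P2 id]]]] - [P1 [P2 id]]] - [P1 [P2 id]]]
  [P0 [P0 [P0 [P0 [P1 [P2 id]]] - [P1 [P2 id]]] - [P1 [P2 id]]] - [P1 [P2 id]]]

8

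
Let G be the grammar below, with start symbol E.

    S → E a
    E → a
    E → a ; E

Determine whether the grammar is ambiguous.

(S is unreachable from E, so its rules don't affect L(E).) The reachable grammar is A → atom sep A | atom. Each atom is followed by either the separator (recurse) or end-of-string (stop) — no choice point.

Unambiguous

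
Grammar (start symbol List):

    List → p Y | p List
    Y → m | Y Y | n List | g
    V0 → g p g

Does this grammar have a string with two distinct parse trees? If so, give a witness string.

Witness: p g g g

Derivation 1: List ⇒ p Y ⇒ p Y Y ⇒ p Y Y Y ⇒ p g Y Y ⇒ p g g Y ⇒ p g g g
Derivation 2: List ⇒ p Y ⇒ p Y Y ⇒ p g Y ⇒ p g Y Y ⇒ p g g Y ⇒ p g g g

Two distinct leftmost derivations for the same string.

Ambiguous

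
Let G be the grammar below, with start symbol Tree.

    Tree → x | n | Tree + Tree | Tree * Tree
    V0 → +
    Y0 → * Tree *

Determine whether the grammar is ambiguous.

Witness: n * n * n

Derivation 1: Tree ⇒ Tree * Tree ⇒ n * Tree ⇒ n * Tree * Tree ⇒ n * n * Tree ⇒ n * n * n
Derivation 2: Tree ⇒ Tree * Tree ⇒ Tree * Tree * Tree ⇒ n * Tree * Tree ⇒ n * n * Tree ⇒ n * n * n

Two distinct leftmost derivations for the same string.

Ambiguous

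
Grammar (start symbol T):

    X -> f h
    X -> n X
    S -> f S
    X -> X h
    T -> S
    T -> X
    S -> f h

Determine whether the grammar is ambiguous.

Ambiguous

Witness: f h

Derivation 1: T ⇒ S ⇒ f h
Derivation 2: T ⇒ X ⇒ f h

Two distinct leftmost derivations for the same string.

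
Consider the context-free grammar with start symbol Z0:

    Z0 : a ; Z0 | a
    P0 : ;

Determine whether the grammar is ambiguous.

Only Z0 is reachable from Z0; ignoring the rest: The reachable grammar is A → atom sep A | atom. Each atom is followed by either the separator (recurse) or end-of-string (stop) — no choice point.

Unambiguous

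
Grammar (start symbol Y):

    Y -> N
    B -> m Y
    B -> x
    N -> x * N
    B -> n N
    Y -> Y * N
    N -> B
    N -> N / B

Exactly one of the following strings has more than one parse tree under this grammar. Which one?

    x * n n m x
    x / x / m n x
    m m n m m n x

x * n n m x

x * n n m x: 2 trees
x / x / m n x: 1 tree
m m n m m n x: 1 tree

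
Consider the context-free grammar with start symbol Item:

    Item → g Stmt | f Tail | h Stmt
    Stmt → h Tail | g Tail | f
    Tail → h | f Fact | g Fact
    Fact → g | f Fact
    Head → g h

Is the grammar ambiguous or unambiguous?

Only Item, Stmt, Tail, Fact are reachable from Item; ignoring the rest: Restricted to the reachable nonterminals, every rule has the form A → t or A → t B, and no two rules for the same A share a first terminal. The grammar encodes a DFA — one run per string.

Unambiguous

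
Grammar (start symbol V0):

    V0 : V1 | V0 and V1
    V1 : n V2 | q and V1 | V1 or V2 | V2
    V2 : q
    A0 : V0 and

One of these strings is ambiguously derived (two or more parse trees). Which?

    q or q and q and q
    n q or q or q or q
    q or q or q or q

q or q and q and q: 2 trees
n q or q or q or q: 1 tree
q or q or q or q: 1 tree

q or q and q and q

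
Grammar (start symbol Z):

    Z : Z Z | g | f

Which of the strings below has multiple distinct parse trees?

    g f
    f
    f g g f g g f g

g f: 1 tree
f: 1 tree
f g g f g g f g: 429 trees

f g g f g g f g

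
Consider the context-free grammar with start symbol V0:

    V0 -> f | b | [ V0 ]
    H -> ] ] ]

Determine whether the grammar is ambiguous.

(H is unreachable from V0, so its rules don't affect L(V0).) L(V0) is { openⁿ atom closeⁿ : n ≥ 0 }. The bracket depth fixes n, and the derivation is forced at every step.

Unambiguous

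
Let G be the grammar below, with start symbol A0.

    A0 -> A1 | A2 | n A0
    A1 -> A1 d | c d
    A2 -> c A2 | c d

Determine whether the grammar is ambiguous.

Witness: c d

Derivation 1: A0 ⇒ A1 ⇒ c d
Derivation 2: A0 ⇒ A2 ⇒ c d

Two distinct leftmost derivations for the same string.

Ambiguous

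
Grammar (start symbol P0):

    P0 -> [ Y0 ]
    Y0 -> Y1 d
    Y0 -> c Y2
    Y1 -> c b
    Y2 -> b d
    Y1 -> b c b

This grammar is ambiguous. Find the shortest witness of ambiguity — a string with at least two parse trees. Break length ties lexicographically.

length 5: [ c b d ] has 2 parse trees

Two derivations of [ c b d ]:
  P0 ⇒ [ Y0 ] ⇒ [ Y1 d ] ⇒ [ c b d ]
  P0 ⇒ [ Y0 ] ⇒ [ c Y2 ] ⇒ [ c b d ]

[ c b d ]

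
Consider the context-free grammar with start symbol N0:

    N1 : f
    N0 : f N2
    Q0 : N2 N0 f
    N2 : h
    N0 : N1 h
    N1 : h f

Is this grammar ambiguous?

Witness: f h

Derivation 1: N0 ⇒ f N2 ⇒ f h
Derivation 2: N0 ⇒ N1 h ⇒ f h

Two distinct leftmost derivations for the same string.

Ambiguous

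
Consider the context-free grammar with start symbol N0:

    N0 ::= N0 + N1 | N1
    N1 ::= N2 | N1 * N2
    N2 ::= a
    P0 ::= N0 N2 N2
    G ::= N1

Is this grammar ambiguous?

Unambiguous

(P0, G are unreachable from N0, so their rules don't affect L(N0).) The grammar is stratified — N0 handles '+' (left-recursive), N1 handles '*', N2 atoms. Each operator has a fixed associativity and precedence level, so every string has one parse.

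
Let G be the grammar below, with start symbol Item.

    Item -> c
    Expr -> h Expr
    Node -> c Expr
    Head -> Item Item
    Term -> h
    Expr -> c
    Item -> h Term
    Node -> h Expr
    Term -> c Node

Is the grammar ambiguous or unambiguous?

Only Item, Term, Node, Expr are reachable from Item; ignoring the rest: The reachable rules are right-linear with at most one rule per (nonterminal, next-terminal) pair. Each input token forces the next rule, so parsing is deterministic.

Unambiguous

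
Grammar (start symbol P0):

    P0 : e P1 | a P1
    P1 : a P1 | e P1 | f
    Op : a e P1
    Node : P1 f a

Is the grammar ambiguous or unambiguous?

Unambiguous

(Op, Node are unreachable from P0, so their rules don't affect L(P0).) Each reachable nonterminal has at most one production per leading terminal, and all productions are right-linear; the derivation is determined token-by-token.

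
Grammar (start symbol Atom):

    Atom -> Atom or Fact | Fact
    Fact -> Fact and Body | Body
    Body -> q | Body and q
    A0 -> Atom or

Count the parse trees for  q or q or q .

1

Parse trees for q or q or q:
  [Atom [Atom [Atom [Fact [Body q]]] or [Fact [Body q]]] or [Fact [Body q]]]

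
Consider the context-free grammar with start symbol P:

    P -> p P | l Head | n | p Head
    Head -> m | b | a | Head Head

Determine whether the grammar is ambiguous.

Witness: l a a a

Derivation 1: P ⇒ l Head ⇒ l Head Head ⇒ l a Head ⇒ l a Head Head ⇒ l a a Head ⇒ l a a a
Derivation 2: P ⇒ l Head ⇒ l Head Head ⇒ l Head Head Head ⇒ l a Head Head ⇒ l a a Head ⇒ l a a a

Two distinct leftmost derivations for the same string.

Ambiguous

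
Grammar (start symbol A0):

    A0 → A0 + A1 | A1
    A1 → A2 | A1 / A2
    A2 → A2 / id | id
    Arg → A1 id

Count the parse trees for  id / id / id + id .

Parse trees for id / id / id + id:
  [A0 [A0 [A1 [A2 [A2 [A2 id] / id] / id]]] + [A1 [A2 id]]]
  [A0 [A0 [A1 [A1 [A2 id]] / [A2 [A2 id] / id]]] + [A1 [A2 id]]]
  [A0 [A0 [A1 [A1 [A2 [A2 id] / id]] / [A2 id]]] + [A1 [A2 id]]]
  [A0 [A0 [A1 [A1 [A1 [A2 id]] / [A2 id]] / [A2 id]]] + [A1 [A2 id]]]

4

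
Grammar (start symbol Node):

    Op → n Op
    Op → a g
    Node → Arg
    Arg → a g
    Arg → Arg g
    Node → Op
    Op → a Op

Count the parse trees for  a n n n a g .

1

Parse trees for a n n n a g:
  [Node [Op a [Op n [Op n [Op n [Op a g]]]]]]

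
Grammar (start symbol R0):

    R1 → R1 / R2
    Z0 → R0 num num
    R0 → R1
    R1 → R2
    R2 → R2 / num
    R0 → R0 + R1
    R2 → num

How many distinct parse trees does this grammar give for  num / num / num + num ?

Parse trees for num / num / num + num:
  [R0 [R0 [R1 [R1 [R2 num]] / [R2 [R2 num] / num]]] + [R1 [R2 num]]]
  [R0 [R0 [R1 [R1 [R1 [R2 num]] / [R2 num]] / [R2 num]]] + [R1 [R2 num]]]
  [R0 [R0 [R1 [R1 [R2 [R2 num] / num]] / [R2 num]]] + [R1 [R2 num]]]
  [R0 [R0 [R1 [R2 [R2 [R2 num] / num] / num]]] + [R1 [R2 num]]]

4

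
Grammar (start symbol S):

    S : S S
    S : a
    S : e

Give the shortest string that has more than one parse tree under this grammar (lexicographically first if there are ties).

a a a

length 1: no string has ≥2 trees
length 2: no string has ≥2 trees
length 3: a a a has 2 parse trees

Two derivations of a a a:
  S ⇒ S S ⇒ S S S ⇒ a S S ⇒ a a S ⇒ a a a
  S ⇒ S S ⇒ a S ⇒ a S S ⇒ a a S ⇒ a a a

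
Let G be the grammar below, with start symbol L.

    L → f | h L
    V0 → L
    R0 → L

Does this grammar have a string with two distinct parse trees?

(V0, R0 are unreachable from L, so their rules don't affect L(L).) Restricted to the reachable nonterminals, every rule has the form A → t or A → t B, and no two rules for the same A share a first terminal. The grammar encodes a DFA — one run per string.

Unambiguous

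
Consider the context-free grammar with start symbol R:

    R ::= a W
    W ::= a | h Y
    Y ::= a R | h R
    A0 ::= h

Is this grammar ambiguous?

Only R, W, Y are reachable from R; ignoring the rest: Each reachable nonterminal has at most one production per leading terminal, and all productions are right-linear; the derivation is determined token-by-token.

Unambiguous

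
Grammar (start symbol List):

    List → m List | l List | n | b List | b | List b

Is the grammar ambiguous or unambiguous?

Ambiguous

Witness: b b

Derivation 1: List ⇒ b List ⇒ b b
Derivation 2: List ⇒ List b ⇒ b b

Two distinct leftmost derivations for the same string.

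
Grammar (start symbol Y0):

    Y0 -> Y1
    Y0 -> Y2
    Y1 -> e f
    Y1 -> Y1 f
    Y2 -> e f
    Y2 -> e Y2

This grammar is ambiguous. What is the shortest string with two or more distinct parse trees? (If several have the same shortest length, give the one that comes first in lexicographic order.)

e f

length 2: e f has 2 parse trees

Two derivations of e f:
  Y0 ⇒ Y1 ⇒ e f
  Y0 ⇒ Y2 ⇒ e f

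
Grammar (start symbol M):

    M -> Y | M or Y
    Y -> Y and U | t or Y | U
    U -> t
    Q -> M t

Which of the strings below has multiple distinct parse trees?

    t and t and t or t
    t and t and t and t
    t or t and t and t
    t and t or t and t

t and t and t or t: 1 tree
t and t and t and t: 1 tree
t or t and t and t: 4 trees
t and t or t and t: 1 tree

t or t and t and t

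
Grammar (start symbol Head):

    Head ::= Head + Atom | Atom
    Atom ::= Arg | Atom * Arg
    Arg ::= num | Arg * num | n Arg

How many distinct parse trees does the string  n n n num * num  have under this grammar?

Parse trees for n n n num * num:
  [Head [Atom [Arg [Arg n [Arg n [Arg n [Arg num]]]] * num]]]
  [Head [Atom [Arg n [Arg [Arg n [Arg n [Arg num]]] * num]]]]
  [Head [Atom [Arg n [Arg n [Arg [Arg n [Arg num]] * num]]]]]
  [Head [Atom [Arg n [Arg n [Arg n [Arg [Arg num] * num]]]]]]
  [Head [Atom [Atom [Arg n [Arg n [Arg n [Arg num]]]]] * [Arg num]]]

5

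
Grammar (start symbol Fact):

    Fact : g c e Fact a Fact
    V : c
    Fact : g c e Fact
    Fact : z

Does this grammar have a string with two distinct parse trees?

Witness: g c e g c e z a z

Derivation 1: Fact ⇒ g c e Fact a Fact ⇒ g c e g c e Fact a Fact ⇒ g c e g c e z a Fact ⇒ g c e g c e z a z
Derivation 2: Fact ⇒ g c e Fact ⇒ g c e g c e Fact a Fact ⇒ g c e g c e z a Fact ⇒ g c e g c e z a z

Two distinct leftmost derivations for the same string.

Ambiguous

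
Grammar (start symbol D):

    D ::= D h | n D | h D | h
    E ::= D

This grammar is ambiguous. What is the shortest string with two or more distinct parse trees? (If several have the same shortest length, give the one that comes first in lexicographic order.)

h h

length 1: no string has ≥2 trees
length 2: h h has 2 parse trees

Two derivations of h h:
  D ⇒ D h ⇒ h h
  D ⇒ h D ⇒ h h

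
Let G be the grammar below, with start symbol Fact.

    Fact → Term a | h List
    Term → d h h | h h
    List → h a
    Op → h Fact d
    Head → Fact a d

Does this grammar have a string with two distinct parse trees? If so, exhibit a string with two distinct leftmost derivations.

Witness: h h a

Derivation 1: Fact ⇒ Term a ⇒ h h a
Derivation 2: Fact ⇒ h List ⇒ h h a

Two distinct leftmost derivations for the same string.

Ambiguous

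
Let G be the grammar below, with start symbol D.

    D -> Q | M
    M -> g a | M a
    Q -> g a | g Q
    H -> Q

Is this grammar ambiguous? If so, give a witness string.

Ambiguous

Witness: g a

Derivation 1: D ⇒ Q ⇒ g a
Derivation 2: D ⇒ M ⇒ g a

Two distinct leftmost derivations for the same string.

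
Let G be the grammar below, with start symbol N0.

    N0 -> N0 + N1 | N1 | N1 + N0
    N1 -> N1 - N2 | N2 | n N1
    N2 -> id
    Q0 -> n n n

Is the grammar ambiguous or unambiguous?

Witness: id + id

Derivation 1: N0 ⇒ N0 + N1 ⇒ N1 + N1 ⇒ N2 + N1 ⇒ id + N1 ⇒ id + N2 ⇒ id + id
Derivation 2: N0 ⇒ N1 + N0 ⇒ N2 + N0 ⇒ id + N0 ⇒ id + N1 ⇒ id + N2 ⇒ id + id

Two distinct leftmost derivations for the same string.

Ambiguous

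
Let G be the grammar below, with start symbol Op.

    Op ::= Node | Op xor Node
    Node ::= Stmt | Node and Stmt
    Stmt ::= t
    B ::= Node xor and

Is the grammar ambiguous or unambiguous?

Only Op, Node, Stmt are reachable from Op; ignoring the rest: Op → Op xor Node | Node  ;  Node → Node and Stmt | Stmt  — a left-associative chain with Stmt at the bottom. Each string factors uniquely by precedence.

Unambiguous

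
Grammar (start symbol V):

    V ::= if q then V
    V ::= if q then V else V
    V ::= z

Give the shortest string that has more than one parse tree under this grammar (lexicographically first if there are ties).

if q then if q then z else z

length 1: no string has ≥2 trees
length 4: no string has ≥2 trees
length 6: no string has ≥2 trees
length 7: no string has ≥2 trees
length 9: if q then if q then z else z has 2 parse trees

Two derivations of if q then if q then z else z:
  V ⇒ if q then V ⇒ if q then if q then V else V ⇒ if q then if q then z else V ⇒ if q then if q then z else z
  V ⇒ if q then V else V ⇒ if q then if q then V else V ⇒ if q then if q then z else V ⇒ if q then if q then z else z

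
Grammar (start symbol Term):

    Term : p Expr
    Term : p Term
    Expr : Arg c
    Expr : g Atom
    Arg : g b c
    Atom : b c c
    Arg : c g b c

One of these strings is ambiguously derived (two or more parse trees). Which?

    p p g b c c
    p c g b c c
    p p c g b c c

p p g b c c

p p g b c c: 2 trees
p c g b c c: 1 tree
p p c g b c c: 1 tree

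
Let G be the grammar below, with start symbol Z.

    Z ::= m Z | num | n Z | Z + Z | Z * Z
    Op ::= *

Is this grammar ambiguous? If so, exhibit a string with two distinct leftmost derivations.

Ambiguous

Witness: m num * num

Derivation 1: Z ⇒ m Z ⇒ m Z * Z ⇒ m num * Z ⇒ m num * num
Derivation 2: Z ⇒ Z * Z ⇒ m Z * Z ⇒ m num * Z ⇒ m num * num

Two distinct leftmost derivations for the same string.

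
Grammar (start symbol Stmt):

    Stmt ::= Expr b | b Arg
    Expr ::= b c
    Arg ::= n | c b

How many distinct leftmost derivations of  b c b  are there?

2

Parse trees for b c b:
  [Stmt [Expr b c] b]
  [Stmt b [Arg c b]]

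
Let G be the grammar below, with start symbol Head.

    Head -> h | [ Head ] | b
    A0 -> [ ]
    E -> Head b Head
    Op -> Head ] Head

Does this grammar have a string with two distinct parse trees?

(A0, E, Op are unreachable from Head, so their rules don't affect L(Head).) L(Head) is { openⁿ atom closeⁿ : n ≥ 0 }. The bracket depth fixes n, and the derivation is forced at every step.

Unambiguous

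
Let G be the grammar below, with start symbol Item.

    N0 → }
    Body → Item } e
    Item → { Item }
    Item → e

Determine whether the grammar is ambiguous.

Unambiguous

Only Item is reachable from Item; ignoring the rest: L(Item) is { openⁿ atom closeⁿ : n ≥ 0 }. The bracket depth fixes n, and the derivation is forced at every step.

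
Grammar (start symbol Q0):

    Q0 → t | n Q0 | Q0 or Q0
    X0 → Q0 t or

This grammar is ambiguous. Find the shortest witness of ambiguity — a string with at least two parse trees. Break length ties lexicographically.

n t or t

length 1: no string has ≥2 trees
length 2: no string has ≥2 trees
length 3: no string has ≥2 trees
length 4: n t or t has 2 parse trees

Two derivations of n t or t:
  Q0 ⇒ n Q0 ⇒ n Q0 or Q0 ⇒ n t or Q0 ⇒ n t or t
  Q0 ⇒ Q0 or Q0 ⇒ n Q0 or Q0 ⇒ n t or Q0 ⇒ n t or t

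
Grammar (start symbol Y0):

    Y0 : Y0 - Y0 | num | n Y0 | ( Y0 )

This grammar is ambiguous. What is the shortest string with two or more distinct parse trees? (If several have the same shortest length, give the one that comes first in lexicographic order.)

n num - num

length 1: no string has ≥2 trees
length 2: no string has ≥2 trees
length 3: no string has ≥2 trees
length 4: n num - num has 2 parse trees

Two derivations of n num - num:
  Y0 ⇒ Y0 - Y0 ⇒ n Y0 - Y0 ⇒ n num - Y0 ⇒ n num - num
  Y0 ⇒ n Y0 ⇒ n Y0 - Y0 ⇒ n num - Y0 ⇒ n num - num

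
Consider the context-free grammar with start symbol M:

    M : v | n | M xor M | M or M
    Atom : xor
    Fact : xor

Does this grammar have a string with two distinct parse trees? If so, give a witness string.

Witness: n or n or n

Derivation 1: M ⇒ M or M ⇒ n or M ⇒ n or M or M ⇒ n or n or M ⇒ n or n or n
Derivation 2: M ⇒ M or M ⇒ M or M or M ⇒ n or M or M ⇒ n or n or M ⇒ n or n or n

Two distinct leftmost derivations for the same string.

Ambiguous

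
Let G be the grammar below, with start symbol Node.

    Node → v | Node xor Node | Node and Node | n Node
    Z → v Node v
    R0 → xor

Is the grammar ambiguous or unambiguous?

Ambiguous

Witness: n v and v

Derivation 1: Node ⇒ Node and Node ⇒ n Node and Node ⇒ n v and Node ⇒ n v and v
Derivation 2: Node ⇒ n Node ⇒ n Node and Node ⇒ n v and Node ⇒ n v and v

Two distinct leftmost derivations for the same string.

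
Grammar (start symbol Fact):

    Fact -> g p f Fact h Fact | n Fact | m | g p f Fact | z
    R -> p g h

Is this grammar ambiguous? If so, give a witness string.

Witness: g p f g p f m h m

Derivation 1: Fact ⇒ g p f Fact h Fact ⇒ g p f g p f Fact h Fact ⇒ g p f g p f m h Fact ⇒ g p f g p f m h m
Derivation 2: Fact ⇒ g p f Fact ⇒ g p f g p f Fact h Fact ⇒ g p f g p f m h Fact ⇒ g p f g p f m h m

Two distinct leftmost derivations for the same string.

Ambiguous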